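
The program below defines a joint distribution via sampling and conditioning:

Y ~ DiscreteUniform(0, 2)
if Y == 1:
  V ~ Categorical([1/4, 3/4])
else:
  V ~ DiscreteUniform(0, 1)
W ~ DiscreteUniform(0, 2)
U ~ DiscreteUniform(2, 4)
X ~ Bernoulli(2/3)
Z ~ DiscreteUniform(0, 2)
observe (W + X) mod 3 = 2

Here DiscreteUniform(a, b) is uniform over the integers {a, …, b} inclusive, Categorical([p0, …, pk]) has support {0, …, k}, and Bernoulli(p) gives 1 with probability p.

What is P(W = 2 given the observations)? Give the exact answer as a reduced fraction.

Enumerate traces; 108 have nonzero weight after conditioning:
  (Y=0, V=0, W=1, U=2, X=1, Z=0) weight 1/243
  (Y=0, V=0, W=1, U=2, X=1, Z=1) weight 1/243
  (Y=0, V=0, W=1, U=2, X=1, Z=2) weight 1/243
  (Y=0, V=0, W=1, U=3, X=1, Z=0) weight 1/243
  (Y=0, V=0, W=1, U=3, X=1, Z=1) weight 1/243
  (Y=0, V=0, W=1, U=3, X=1, Z=2) weight 1/243
  (Y=0, V=0, W=1, U=4, X=1, Z=0) weight 1/243
  (Y=0, V=0, W=1, U=4, X=1, Z=1) weight 1/243
  (Y=0, V=0, W=2, U=2, X=0, Z=0) weight 1/486
  … 99 more
Group by W:
  weight(W=1) = 2/9
  weight(W=2) = 1/9
Total weight = 2/9 + 1/9 = 1/3
P(W=1 | obs) = 2/9 / 1/3 = 2/3
P(W=2 | obs) = 1/9 / 1/3 = 1/3

P(W = 2 | obs) = 1/3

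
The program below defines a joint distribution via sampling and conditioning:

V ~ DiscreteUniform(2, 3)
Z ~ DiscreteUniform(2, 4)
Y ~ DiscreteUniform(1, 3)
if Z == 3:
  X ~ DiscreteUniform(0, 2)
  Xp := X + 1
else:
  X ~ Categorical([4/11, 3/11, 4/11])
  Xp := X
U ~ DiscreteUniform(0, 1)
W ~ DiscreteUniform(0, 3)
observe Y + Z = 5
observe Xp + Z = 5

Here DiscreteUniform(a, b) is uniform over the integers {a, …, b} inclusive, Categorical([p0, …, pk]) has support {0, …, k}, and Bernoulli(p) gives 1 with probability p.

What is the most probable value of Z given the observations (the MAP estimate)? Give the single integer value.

argmax_v P(Z = v | obs) = 3

Enumerate traces; 32 have nonzero weight after conditioning:
  (V=2, Z=3, Y=2, X=1, U=0, W=0) weight 1/432
  (V=2, Z=3, Y=2, X=1, U=0, W=1) weight 1/432
  (V=2, Z=3, Y=2, X=1, U=0, W=2) weight 1/432
  (V=2, Z=3, Y=2, X=1, U=0, W=3) weight 1/432
  (V=2, Z=3, Y=2, X=1, U=1, W=0) weight 1/432
  (V=2, Z=3, Y=2, X=1, U=1, W=1) weight 1/432
  (V=2, Z=3, Y=2, X=1, U=1, W=2) weight 1/432
  (V=2, Z=3, Y=2, X=1, U=1, W=3) weight 1/432
  (V=2, Z=4, Y=1, X=1, U=0, W=0) weight 1/528
  … 23 more
Group by Z:
  weight(Z=3) = 1/27
  weight(Z=4) = 1/33
Total weight = 1/27 + 1/33 = 20/297
P(Z=3 | obs) = 1/27 / 20/297 = 11/20
P(Z=4 | obs) = 1/33 / 20/297 = 9/20
argmax = 3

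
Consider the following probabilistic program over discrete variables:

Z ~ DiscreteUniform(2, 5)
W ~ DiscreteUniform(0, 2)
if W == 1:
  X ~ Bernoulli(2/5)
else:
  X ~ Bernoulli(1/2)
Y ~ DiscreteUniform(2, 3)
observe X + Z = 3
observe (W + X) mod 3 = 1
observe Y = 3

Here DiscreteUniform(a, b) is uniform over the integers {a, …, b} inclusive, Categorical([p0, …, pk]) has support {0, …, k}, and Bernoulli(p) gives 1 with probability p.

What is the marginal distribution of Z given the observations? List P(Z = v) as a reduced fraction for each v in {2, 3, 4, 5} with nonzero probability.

Enumerate traces; 2 have nonzero weight after conditioning:
  (Z=2, W=0, X=1, Y=3) weight 1/48
  (Z=3, W=1, X=0, Y=3) weight 1/40
Group by Z:
  weight(Z=2) = 1/48
  weight(Z=3) = 1/40
Total weight = 1/48 + 1/40 = 11/240
P(Z=2 | obs) = 1/48 / 11/240 = 5/11
P(Z=3 | obs) = 1/40 / 11/240 = 6/11

P(Z=2) = 5/11, P(Z=3) = 6/11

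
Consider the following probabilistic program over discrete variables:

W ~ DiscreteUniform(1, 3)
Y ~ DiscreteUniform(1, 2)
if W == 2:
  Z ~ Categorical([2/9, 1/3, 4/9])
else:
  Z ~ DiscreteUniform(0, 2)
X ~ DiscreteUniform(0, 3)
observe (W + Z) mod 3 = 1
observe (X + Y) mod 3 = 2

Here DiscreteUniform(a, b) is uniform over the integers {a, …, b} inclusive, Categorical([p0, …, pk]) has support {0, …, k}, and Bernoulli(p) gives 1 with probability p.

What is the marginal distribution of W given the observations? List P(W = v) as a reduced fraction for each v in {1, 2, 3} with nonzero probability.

Enumerate traces; 9 have nonzero weight after conditioning:
  (W=1, Y=1, Z=0, X=1) weight 1/72
  (W=1, Y=2, Z=0, X=0) weight 1/72
  (W=1, Y=2, Z=0, X=3) weight 1/72
  (W=2, Y=1, Z=2, X=1) weight 1/54
  (W=2, Y=2, Z=2, X=0) weight 1/54
  (W=2, Y=2, Z=2, X=3) weight 1/54
  (W=3, Y=1, Z=1, X=1) weight 1/72
  (W=3, Y=2, Z=1, X=0) weight 1/72
  … 1 more
Group by W:
  weight(W=1) = 1/24
  weight(W=2) = 1/18
  weight(W=3) = 1/24
Total weight = 1/24 + 1/18 + 1/24 = 5/36
P(W=1 | obs) = 1/24 / 5/36 = 3/10
P(W=2 | obs) = 1/18 / 5/36 = 2/5
P(W=3 | obs) = 1/24 / 5/36 = 3/10

P(W=1) = 3/10, P(W=2) = 2/5, P(W=3) = 3/10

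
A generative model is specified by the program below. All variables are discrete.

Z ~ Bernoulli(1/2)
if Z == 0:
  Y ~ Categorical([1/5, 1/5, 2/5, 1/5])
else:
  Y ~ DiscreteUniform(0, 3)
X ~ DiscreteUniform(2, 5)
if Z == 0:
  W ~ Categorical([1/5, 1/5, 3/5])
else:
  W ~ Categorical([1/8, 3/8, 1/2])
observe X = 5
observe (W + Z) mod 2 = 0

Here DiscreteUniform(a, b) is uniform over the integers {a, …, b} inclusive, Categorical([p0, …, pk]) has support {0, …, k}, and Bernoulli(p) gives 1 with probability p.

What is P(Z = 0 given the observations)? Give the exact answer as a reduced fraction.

P(Z = 0 | obs) = 32/47

Enumerate traces; 12 have nonzero weight after conditioning:
  (Z=0, Y=0, X=5, W=0) weight 1/200
  (Z=0, Y=0, X=5, W=2) weight 3/200
  (Z=0, Y=1, X=5, W=0) weight 1/200
  (Z=0, Y=1, X=5, W=2) weight 3/200
  (Z=0, Y=2, X=5, W=0) weight 1/100
  (Z=0, Y=2, X=5, W=2) weight 3/100
  (Z=0, Y=3, X=5, W=0) weight 1/200
  (Z=0, Y=3, X=5, W=2) weight 3/200
  (Z=1, Y=0, X=5, W=1) weight 3/256
  … 3 more
Group by Z:
  weight(Z=0) = 1/10
  weight(Z=1) = 3/64
Total weight = 1/10 + 3/64 = 47/320
P(Z=0 | obs) = 1/10 / 47/320 = 32/47
P(Z=1 | obs) = 3/64 / 47/320 = 15/47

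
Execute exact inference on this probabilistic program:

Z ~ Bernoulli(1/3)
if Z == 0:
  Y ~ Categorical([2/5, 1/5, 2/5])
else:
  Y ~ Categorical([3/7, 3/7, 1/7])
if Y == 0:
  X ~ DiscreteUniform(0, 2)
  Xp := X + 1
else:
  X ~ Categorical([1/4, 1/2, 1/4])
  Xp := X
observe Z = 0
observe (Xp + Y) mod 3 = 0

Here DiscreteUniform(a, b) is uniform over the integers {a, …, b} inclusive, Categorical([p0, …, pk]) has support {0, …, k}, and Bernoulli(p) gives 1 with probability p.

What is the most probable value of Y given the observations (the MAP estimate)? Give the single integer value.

argmax_v P(Y = v | obs) = 2

Enumerate traces; 3 have nonzero weight after conditioning:
  (Z=0, Y=0, X=2) weight 4/45
  (Z=0, Y=1, X=2) weight 1/30
  (Z=0, Y=2, X=1) weight 2/15
Group by Y:
  weight(Y=0) = 4/45
  weight(Y=1) = 1/30
  weight(Y=2) = 2/15
Total weight = 4/45 + 1/30 + 2/15 = 23/90
P(Y=0 | obs) = 4/45 / 23/90 = 8/23
P(Y=1 | obs) = 1/30 / 23/90 = 3/23
P(Y=2 | obs) = 2/15 / 23/90 = 12/23
argmax = 2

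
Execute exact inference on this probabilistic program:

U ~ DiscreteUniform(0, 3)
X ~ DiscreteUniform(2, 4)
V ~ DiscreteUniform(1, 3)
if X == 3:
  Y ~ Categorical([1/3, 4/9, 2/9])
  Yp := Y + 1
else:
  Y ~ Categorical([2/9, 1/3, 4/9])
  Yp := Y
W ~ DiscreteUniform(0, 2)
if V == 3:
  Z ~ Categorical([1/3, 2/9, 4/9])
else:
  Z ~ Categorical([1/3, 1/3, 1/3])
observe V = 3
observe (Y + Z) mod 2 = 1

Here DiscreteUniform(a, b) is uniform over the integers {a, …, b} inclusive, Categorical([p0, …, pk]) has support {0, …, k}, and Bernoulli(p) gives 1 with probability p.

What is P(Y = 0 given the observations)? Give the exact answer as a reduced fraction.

P(Y = 0 | obs) = 7/52

Enumerate traces; 144 have nonzero weight after conditioning:
  (U=0, X=2, V=3, Y=0, W=0, Z=1) weight 1/2187
  (U=0, X=2, V=3, Y=0, W=1, Z=1) weight 1/2187
  (U=0, X=2, V=3, Y=0, W=2, Z=1) weight 1/2187
  (U=0, X=2, V=3, Y=1, W=0, Z=0) weight 1/972
  (U=0, X=2, V=3, Y=1, W=0, Z=2) weight 1/729
  (U=0, X=2, V=3, Y=1, W=1, Z=0) weight 1/972
  (U=0, X=2, V=3, Y=1, W=1, Z=2) weight 1/729
  (U=0, X=2, V=3, Y=1, W=2, Z=0) weight 1/972
  (U=0, X=2, V=3, Y=2, W=0, Z=1) weight 2/2187
  … 135 more
Group by Y:
  weight(Y=0) = 14/729
  weight(Y=1) = 70/729
  weight(Y=2) = 20/729
Total weight = 14/729 + 70/729 + 20/729 = 104/729
P(Y=0 | obs) = 14/729 / 104/729 = 7/52
P(Y=1 | obs) = 70/729 / 104/729 = 35/52
P(Y=2 | obs) = 20/729 / 104/729 = 5/26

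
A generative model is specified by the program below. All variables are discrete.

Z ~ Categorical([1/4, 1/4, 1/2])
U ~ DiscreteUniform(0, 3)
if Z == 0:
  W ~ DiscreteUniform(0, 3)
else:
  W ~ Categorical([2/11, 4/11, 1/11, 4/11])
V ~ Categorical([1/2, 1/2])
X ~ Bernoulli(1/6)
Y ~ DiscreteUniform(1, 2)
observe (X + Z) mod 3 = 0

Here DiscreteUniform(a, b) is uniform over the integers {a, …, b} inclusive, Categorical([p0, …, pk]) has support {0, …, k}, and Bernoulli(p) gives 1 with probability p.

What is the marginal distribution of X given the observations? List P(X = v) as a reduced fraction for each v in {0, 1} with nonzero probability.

P(X=0) = 5/7, P(X=1) = 2/7

Enumerate traces; 128 have nonzero weight after conditioning:
  (Z=0, U=0, W=0, V=0, X=0, Y=1) weight 5/1536
  (Z=0, U=0, W=0, V=0, X=0, Y=2) weight 5/1536
  (Z=0, U=0, W=0, V=1, X=0, Y=1) weight 5/1536
  (Z=0, U=0, W=0, V=1, X=0, Y=2) weight 5/1536
  (Z=0, U=0, W=1, V=0, X=0, Y=1) weight 5/1536
  (Z=0, U=0, W=1, V=0, X=0, Y=2) weight 5/1536
  (Z=0, U=0, W=1, V=1, X=0, Y=1) weight 5/1536
  (Z=0, U=0, W=1, V=1, X=0, Y=2) weight 5/1536
  (Z=2, U=0, W=0, V=0, X=1, Y=1) weight 1/1056
  … 119 more
Group by X:
  weight(X=0) = 5/24
  weight(X=1) = 1/12
Total weight = 5/24 + 1/12 = 7/24
P(X=0 | obs) = 5/24 / 7/24 = 5/7
P(X=1 | obs) = 1/12 / 7/24 = 2/7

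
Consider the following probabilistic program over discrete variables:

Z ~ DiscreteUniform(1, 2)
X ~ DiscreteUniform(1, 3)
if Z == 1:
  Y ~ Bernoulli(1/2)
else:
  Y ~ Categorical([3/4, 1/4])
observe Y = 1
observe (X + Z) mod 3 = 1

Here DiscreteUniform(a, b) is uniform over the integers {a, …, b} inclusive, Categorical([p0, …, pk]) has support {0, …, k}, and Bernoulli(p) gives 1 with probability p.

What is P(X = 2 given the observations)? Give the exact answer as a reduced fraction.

P(X = 2 | obs) = 1/3

Enumerate traces; 2 have nonzero weight after conditioning:
  (Z=1, X=3, Y=1) weight 1/12
  (Z=2, X=2, Y=1) weight 1/24
Group by X:
  weight(X=2) = 1/24
  weight(X=3) = 1/12
Total weight = 1/24 + 1/12 = 1/8
P(X=2 | obs) = 1/24 / 1/8 = 1/3
P(X=3 | obs) = 1/12 / 1/8 = 2/3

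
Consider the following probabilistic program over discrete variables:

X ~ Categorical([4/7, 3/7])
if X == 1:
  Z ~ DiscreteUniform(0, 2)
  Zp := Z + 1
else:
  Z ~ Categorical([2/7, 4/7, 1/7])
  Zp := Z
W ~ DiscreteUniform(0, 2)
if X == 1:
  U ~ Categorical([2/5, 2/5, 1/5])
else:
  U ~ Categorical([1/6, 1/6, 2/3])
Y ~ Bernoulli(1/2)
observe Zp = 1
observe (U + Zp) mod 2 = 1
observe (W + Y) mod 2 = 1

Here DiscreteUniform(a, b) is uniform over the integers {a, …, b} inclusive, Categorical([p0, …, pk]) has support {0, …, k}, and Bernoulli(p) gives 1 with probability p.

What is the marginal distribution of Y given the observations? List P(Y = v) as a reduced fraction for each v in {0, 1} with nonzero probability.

P(Y=0) = 1/3, P(Y=1) = 2/3

Enumerate traces; 12 have nonzero weight after conditioning:
  (X=0, Z=1, W=0, U=0, Y=1) weight 4/441
  (X=0, Z=1, W=0, U=2, Y=1) weight 16/441
  (X=0, Z=1, W=1, U=0, Y=0) weight 4/441
  (X=0, Z=1, W=1, U=2, Y=0) weight 16/441
  (X=0, Z=1, W=2, U=0, Y=1) weight 4/441
  (X=0, Z=1, W=2, U=2, Y=1) weight 16/441
  (X=1, Z=0, W=0, U=0, Y=1) weight 1/105
  (X=1, Z=0, W=0, U=2, Y=1) weight 1/210
  … 4 more
Group by Y:
  weight(Y=0) = 263/4410
  weight(Y=1) = 263/2205
Total weight = 263/4410 + 263/2205 = 263/1470
P(Y=0 | obs) = 263/4410 / 263/1470 = 1/3
P(Y=1 | obs) = 263/2205 / 263/1470 = 2/3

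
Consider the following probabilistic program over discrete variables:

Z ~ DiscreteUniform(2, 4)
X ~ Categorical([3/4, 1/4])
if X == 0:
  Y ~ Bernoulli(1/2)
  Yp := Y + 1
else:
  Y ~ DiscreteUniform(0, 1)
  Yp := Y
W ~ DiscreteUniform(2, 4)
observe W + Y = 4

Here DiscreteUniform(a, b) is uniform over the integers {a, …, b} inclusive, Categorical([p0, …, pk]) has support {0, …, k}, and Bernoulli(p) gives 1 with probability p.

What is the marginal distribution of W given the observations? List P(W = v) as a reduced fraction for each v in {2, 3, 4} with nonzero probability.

Enumerate traces; 12 have nonzero weight after conditioning:
  (Z=2, X=0, Y=0, W=4) weight 1/24
  (Z=2, X=0, Y=1, W=3) weight 1/24
  (Z=2, X=1, Y=0, W=4) weight 1/72
  (Z=2, X=1, Y=1, W=3) weight 1/72
  (Z=3, X=0, Y=0, W=4) weight 1/24
  (Z=3, X=0, Y=1, W=3) weight 1/24
  (Z=3, X=1, Y=0, W=4) weight 1/72
  (Z=3, X=1, Y=1, W=3) weight 1/72
  … 4 more
Group by W:
  weight(W=3) = 1/6
  weight(W=4) = 1/6
Total weight = 1/6 + 1/6 = 1/3
P(W=3 | obs) = 1/6 / 1/3 = 1/2
P(W=4 | obs) = 1/6 / 1/3 = 1/2

P(W=3) = 1/2, P(W=4) = 1/2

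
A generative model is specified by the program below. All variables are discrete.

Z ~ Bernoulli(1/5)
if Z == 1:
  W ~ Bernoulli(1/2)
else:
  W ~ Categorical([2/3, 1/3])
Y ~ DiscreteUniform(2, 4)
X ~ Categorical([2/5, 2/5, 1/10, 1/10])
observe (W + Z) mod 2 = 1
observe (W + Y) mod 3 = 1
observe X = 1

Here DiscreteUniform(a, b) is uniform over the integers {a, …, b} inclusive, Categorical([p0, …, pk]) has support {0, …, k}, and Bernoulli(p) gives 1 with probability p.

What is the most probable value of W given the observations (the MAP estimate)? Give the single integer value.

argmax_v P(W = v | obs) = 1

Enumerate traces; 2 have nonzero weight after conditioning:
  (Z=0, W=1, Y=3, X=1) weight 8/225
  (Z=1, W=0, Y=4, X=1) weight 1/75
Group by W:
  weight(W=0) = 1/75
  weight(W=1) = 8/225
Total weight = 1/75 + 8/225 = 11/225
P(W=0 | obs) = 1/75 / 11/225 = 3/11
P(W=1 | obs) = 8/225 / 11/225 = 8/11
argmax = 1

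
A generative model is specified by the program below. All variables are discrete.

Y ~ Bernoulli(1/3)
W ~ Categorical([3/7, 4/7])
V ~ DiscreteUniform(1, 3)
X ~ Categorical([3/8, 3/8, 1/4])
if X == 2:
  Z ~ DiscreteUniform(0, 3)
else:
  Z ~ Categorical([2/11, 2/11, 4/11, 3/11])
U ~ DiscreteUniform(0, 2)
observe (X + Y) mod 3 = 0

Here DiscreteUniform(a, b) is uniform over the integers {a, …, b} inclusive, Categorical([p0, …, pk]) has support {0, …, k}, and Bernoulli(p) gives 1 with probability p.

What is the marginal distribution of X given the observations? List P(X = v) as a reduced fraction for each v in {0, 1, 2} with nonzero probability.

P(X=0) = 3/4, P(X=2) = 1/4

Enumerate traces; 144 have nonzero weight after conditioning:
  (Y=0, W=0, V=1, X=0, Z=0, U=0) weight 1/462
  (Y=0, W=0, V=1, X=0, Z=0, U=1) weight 1/462
  (Y=0, W=0, V=1, X=0, Z=0, U=2) weight 1/462
  (Y=0, W=0, V=1, X=0, Z=1, U=0) weight 1/462
  (Y=0, W=0, V=1, X=0, Z=1, U=1) weight 1/462
  (Y=0, W=0, V=1, X=0, Z=1, U=2) weight 1/462
  (Y=0, W=0, V=1, X=0, Z=2, U=0) weight 1/231
  (Y=0, W=0, V=1, X=0, Z=2, U=1) weight 1/231
  (Y=1, W=0, V=1, X=2, Z=0, U=0) weight 1/1008
  … 135 more
Group by X:
  weight(X=0) = 1/4
  weight(X=2) = 1/12
Total weight = 1/4 + 1/12 = 1/3
P(X=0 | obs) = 1/4 / 1/3 = 3/4
P(X=2 | obs) = 1/12 / 1/3 = 1/4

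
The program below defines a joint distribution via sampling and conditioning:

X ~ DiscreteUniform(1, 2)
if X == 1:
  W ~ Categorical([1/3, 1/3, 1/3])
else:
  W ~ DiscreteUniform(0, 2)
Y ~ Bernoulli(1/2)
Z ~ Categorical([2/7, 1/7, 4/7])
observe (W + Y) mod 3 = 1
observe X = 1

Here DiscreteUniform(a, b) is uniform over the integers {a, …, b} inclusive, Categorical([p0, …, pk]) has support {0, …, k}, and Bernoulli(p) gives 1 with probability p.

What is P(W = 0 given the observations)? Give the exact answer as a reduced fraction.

Enumerate traces; 6 have nonzero weight after conditioning:
  (X=1, W=0, Y=1, Z=0) weight 1/42
  (X=1, W=0, Y=1, Z=1) weight 1/84
  (X=1, W=0, Y=1, Z=2) weight 1/21
  (X=1, W=1, Y=0, Z=0) weight 1/42
  (X=1, W=1, Y=0, Z=1) weight 1/84
  (X=1, W=1, Y=0, Z=2) weight 1/21
Group by W:
  weight(W=0) = 1/12
  weight(W=1) = 1/12
Total weight = 1/12 + 1/12 = 1/6
P(W=0 | obs) = 1/12 / 1/6 = 1/2
P(W=1 | obs) = 1/12 / 1/6 = 1/2

P(W = 0 | obs) = 1/2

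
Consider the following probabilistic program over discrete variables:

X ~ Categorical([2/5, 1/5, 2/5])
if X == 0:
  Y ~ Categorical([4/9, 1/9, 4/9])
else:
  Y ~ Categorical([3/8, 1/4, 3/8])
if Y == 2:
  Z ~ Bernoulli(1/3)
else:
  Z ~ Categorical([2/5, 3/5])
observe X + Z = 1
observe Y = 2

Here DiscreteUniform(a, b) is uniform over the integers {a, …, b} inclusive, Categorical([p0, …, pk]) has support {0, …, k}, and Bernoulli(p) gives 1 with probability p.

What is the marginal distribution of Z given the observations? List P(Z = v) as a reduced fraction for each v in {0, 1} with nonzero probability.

P(Z=0) = 27/59, P(Z=1) = 32/59

Enumerate traces; 2 have nonzero weight after conditioning:
  (X=0, Y=2, Z=1) weight 8/135
  (X=1, Y=2, Z=0) weight 1/20
Group by Z:
  weight(Z=0) = 1/20
  weight(Z=1) = 8/135
Total weight = 1/20 + 8/135 = 59/540
P(Z=0 | obs) = 1/20 / 59/540 = 27/59
P(Z=1 | obs) = 8/135 / 59/540 = 32/59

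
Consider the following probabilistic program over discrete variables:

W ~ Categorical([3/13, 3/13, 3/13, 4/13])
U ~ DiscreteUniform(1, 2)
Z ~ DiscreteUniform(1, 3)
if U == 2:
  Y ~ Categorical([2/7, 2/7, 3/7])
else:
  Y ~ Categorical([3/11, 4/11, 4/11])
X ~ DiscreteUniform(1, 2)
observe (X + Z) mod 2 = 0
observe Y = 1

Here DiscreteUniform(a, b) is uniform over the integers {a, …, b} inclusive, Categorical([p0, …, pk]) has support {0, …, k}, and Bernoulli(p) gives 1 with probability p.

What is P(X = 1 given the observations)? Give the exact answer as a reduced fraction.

P(X = 1 | obs) = 2/3

Enumerate traces; 24 have nonzero weight after conditioning:
  (W=0, U=1, Z=1, Y=1, X=1) weight 1/143
  (W=0, U=1, Z=2, Y=1, X=2) weight 1/143
  (W=0, U=1, Z=3, Y=1, X=1) weight 1/143
  (W=0, U=2, Z=1, Y=1, X=1) weight 1/182
  (W=0, U=2, Z=2, Y=1, X=2) weight 1/182
  (W=0, U=2, Z=3, Y=1, X=1) weight 1/182
  (W=1, U=1, Z=1, Y=1, X=1) weight 1/143
  (W=1, U=1, Z=2, Y=1, X=2) weight 1/143
  … 16 more
Group by X:
  weight(X=1) = 25/231
  weight(X=2) = 25/462
Total weight = 25/231 + 25/462 = 25/154
P(X=1 | obs) = 25/231 / 25/154 = 2/3
P(X=2 | obs) = 25/462 / 25/154 = 1/3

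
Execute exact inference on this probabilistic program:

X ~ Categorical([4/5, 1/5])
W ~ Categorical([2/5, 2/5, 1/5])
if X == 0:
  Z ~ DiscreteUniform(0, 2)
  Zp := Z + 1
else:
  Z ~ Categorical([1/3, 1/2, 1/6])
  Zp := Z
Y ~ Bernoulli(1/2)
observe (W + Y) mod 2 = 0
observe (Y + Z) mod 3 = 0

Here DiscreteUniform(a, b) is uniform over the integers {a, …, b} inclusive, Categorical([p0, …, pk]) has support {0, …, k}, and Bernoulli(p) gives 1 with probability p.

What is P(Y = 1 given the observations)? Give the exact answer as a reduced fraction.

Enumerate traces; 6 have nonzero weight after conditioning:
  (X=0, W=0, Z=0, Y=0) weight 4/75
  (X=0, W=1, Z=2, Y=1) weight 4/75
  (X=0, W=2, Z=0, Y=0) weight 2/75
  (X=1, W=0, Z=0, Y=0) weight 1/75
  (X=1, W=1, Z=2, Y=1) weight 1/150
  (X=1, W=2, Z=0, Y=0) weight 1/150
Group by Y:
  weight(Y=0) = 1/10
  weight(Y=1) = 3/50
Total weight = 1/10 + 3/50 = 4/25
P(Y=0 | obs) = 1/10 / 4/25 = 5/8
P(Y=1 | obs) = 3/50 / 4/25 = 3/8

P(Y = 1 | obs) = 3/8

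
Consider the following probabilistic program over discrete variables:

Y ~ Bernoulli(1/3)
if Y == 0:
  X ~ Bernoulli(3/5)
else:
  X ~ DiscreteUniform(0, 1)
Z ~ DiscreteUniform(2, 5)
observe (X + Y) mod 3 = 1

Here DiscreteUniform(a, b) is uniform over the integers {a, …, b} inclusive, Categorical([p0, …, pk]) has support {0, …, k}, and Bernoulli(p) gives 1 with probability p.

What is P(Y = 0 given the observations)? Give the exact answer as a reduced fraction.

Enumerate traces; 8 have nonzero weight after conditioning:
  (Y=0, X=1, Z=2) weight 1/10
  (Y=0, X=1, Z=3) weight 1/10
  (Y=0, X=1, Z=4) weight 1/10
  (Y=0, X=1, Z=5) weight 1/10
  (Y=1, X=0, Z=2) weight 1/24
  (Y=1, X=0, Z=3) weight 1/24
  (Y=1, X=0, Z=4) weight 1/24
  (Y=1, X=0, Z=5) weight 1/24
Group by Y:
  weight(Y=0) = 2/5
  weight(Y=1) = 1/6
Total weight = 2/5 + 1/6 = 17/30
P(Y=0 | obs) = 2/5 / 17/30 = 12/17
P(Y=1 | obs) = 1/6 / 17/30 = 5/17

P(Y = 0 | obs) = 12/17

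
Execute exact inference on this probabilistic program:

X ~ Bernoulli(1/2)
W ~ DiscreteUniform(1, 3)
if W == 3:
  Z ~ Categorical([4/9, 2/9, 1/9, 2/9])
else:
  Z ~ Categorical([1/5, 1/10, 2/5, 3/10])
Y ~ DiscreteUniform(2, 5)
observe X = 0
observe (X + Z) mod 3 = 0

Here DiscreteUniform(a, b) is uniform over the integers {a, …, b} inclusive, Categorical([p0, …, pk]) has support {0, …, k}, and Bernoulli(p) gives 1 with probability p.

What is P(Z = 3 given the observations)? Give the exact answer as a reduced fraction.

P(Z = 3 | obs) = 37/75

Enumerate traces; 24 have nonzero weight after conditioning:
  (X=0, W=1, Z=0, Y=2) weight 1/120
  (X=0, W=1, Z=0, Y=3) weight 1/120
  (X=0, W=1, Z=0, Y=4) weight 1/120
  (X=0, W=1, Z=0, Y=5) weight 1/120
  (X=0, W=1, Z=3, Y=2) weight 1/80
  (X=0, W=1, Z=3, Y=3) weight 1/80
  (X=0, W=1, Z=3, Y=4) weight 1/80
  (X=0, W=1, Z=3, Y=5) weight 1/80
  … 16 more
Group by Z:
  weight(Z=0) = 19/135
  weight(Z=3) = 37/270
Total weight = 19/135 + 37/270 = 5/18
P(Z=0 | obs) = 19/135 / 5/18 = 38/75
P(Z=3 | obs) = 37/270 / 5/18 = 37/75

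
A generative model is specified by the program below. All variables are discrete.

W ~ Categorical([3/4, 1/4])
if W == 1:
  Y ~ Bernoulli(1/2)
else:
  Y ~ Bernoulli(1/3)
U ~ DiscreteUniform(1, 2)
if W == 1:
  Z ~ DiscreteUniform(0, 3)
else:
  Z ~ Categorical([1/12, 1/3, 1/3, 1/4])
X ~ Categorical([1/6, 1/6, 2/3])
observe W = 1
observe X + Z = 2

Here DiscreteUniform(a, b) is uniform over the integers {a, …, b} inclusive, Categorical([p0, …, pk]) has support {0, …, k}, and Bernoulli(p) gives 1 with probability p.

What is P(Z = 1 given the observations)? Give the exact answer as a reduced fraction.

Enumerate traces; 12 have nonzero weight after conditioning:
  (W=1, Y=0, U=1, Z=0, X=2) weight 1/96
  (W=1, Y=0, U=1, Z=1, X=1) weight 1/384
  (W=1, Y=0, U=1, Z=2, X=0) weight 1/384
  (W=1, Y=0, U=2, Z=0, X=2) weight 1/96
  (W=1, Y=0, U=2, Z=1, X=1) weight 1/384
  (W=1, Y=0, U=2, Z=2, X=0) weight 1/384
  (W=1, Y=1, U=1, Z=0, X=2) weight 1/96
  (W=1, Y=1, U=1, Z=1, X=1) weight 1/384
  … 4 more
Group by Z:
  weight(Z=0) = 1/24
  weight(Z=1) = 1/96
  weight(Z=2) = 1/96
Total weight = 1/24 + 1/96 + 1/96 = 1/16
P(Z=0 | obs) = 1/24 / 1/16 = 2/3
P(Z=1 | obs) = 1/96 / 1/16 = 1/6
P(Z=2 | obs) = 1/96 / 1/16 = 1/6

P(Z = 1 | obs) = 1/6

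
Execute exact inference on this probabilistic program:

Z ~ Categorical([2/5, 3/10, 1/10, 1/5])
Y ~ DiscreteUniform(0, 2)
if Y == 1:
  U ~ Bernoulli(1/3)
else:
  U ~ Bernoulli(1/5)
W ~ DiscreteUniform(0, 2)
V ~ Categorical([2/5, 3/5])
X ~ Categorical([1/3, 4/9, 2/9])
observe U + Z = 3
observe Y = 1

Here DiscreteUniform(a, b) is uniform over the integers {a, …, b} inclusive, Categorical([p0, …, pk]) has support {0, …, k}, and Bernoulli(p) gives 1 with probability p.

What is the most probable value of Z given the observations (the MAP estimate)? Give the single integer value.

argmax_v P(Z = v | obs) = 3

Enumerate traces; 36 have nonzero weight after conditioning:
  (Z=2, Y=1, U=1, W=0, V=0, X=0) weight 1/2025
  (Z=2, Y=1, U=1, W=0, V=0, X=1) weight 4/6075
  (Z=2, Y=1, U=1, W=0, V=0, X=2) weight 2/6075
  (Z=2, Y=1, U=1, W=0, V=1, X=0) weight 1/1350
  (Z=2, Y=1, U=1, W=0, V=1, X=1) weight 2/2025
  (Z=2, Y=1, U=1, W=0, V=1, X=2) weight 1/2025
  (Z=2, Y=1, U=1, W=1, V=0, X=0) weight 1/2025
  (Z=2, Y=1, U=1, W=1, V=0, X=1) weight 4/6075
  (Z=3, Y=1, U=0, W=0, V=0, X=0) weight 4/2025
  … 27 more
Group by Z:
  weight(Z=2) = 1/90
  weight(Z=3) = 2/45
Total weight = 1/90 + 2/45 = 1/18
P(Z=2 | obs) = 1/90 / 1/18 = 1/5
P(Z=3 | obs) = 2/45 / 1/18 = 4/5
argmax = 3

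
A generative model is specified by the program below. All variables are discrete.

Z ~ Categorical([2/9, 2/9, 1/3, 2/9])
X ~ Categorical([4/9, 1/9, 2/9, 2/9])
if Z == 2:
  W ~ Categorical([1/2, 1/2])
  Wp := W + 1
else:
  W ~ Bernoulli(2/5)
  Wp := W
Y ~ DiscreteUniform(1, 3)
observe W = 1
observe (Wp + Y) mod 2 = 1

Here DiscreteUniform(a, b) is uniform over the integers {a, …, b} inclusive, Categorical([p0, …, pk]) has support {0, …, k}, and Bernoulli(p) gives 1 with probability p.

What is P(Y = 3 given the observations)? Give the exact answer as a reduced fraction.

P(Y = 3 | obs) = 5/18

Enumerate traces; 20 have nonzero weight after conditioning:
  (Z=0, X=0, W=1, Y=2) weight 16/1215
  (Z=0, X=1, W=1, Y=2) weight 4/1215
  (Z=0, X=2, W=1, Y=2) weight 8/1215
  (Z=0, X=3, W=1, Y=2) weight 8/1215
  (Z=1, X=0, W=1, Y=2) weight 16/1215
  (Z=1, X=1, W=1, Y=2) weight 4/1215
  (Z=1, X=2, W=1, Y=2) weight 8/1215
  (Z=1, X=3, W=1, Y=2) weight 8/1215
  (Z=2, X=0, W=1, Y=1) weight 2/81
  (Z=2, X=0, W=1, Y=3) weight 2/81
  … 10 more
Group by Y:
  weight(Y=1) = 1/18
  weight(Y=2) = 4/45
  weight(Y=3) = 1/18
Total weight = 1/18 + 4/45 + 1/18 = 1/5
P(Y=1 | obs) = 1/18 / 1/5 = 5/18
P(Y=2 | obs) = 4/45 / 1/5 = 4/9
P(Y=3 | obs) = 1/18 / 1/5 = 5/18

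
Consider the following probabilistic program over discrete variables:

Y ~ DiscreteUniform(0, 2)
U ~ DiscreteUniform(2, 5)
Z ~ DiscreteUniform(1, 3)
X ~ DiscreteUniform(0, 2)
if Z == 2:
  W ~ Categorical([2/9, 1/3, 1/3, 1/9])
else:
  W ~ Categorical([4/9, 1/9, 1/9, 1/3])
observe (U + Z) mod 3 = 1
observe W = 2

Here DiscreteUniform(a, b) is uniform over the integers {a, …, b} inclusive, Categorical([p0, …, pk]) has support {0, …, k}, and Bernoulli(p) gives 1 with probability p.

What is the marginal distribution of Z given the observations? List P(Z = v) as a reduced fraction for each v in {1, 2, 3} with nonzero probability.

Enumerate traces; 36 have nonzero weight after conditioning:
  (Y=0, U=2, Z=2, X=0, W=2) weight 1/324
  (Y=0, U=2, Z=2, X=1, W=2) weight 1/324
  (Y=0, U=2, Z=2, X=2, W=2) weight 1/324
  (Y=0, U=3, Z=1, X=0, W=2) weight 1/972
  (Y=0, U=3, Z=1, X=1, W=2) weight 1/972
  (Y=0, U=3, Z=1, X=2, W=2) weight 1/972
  (Y=0, U=4, Z=3, X=0, W=2) weight 1/972
  (Y=0, U=4, Z=3, X=1, W=2) weight 1/972
  … 28 more
Group by Z:
  weight(Z=1) = 1/108
  weight(Z=2) = 1/18
  weight(Z=3) = 1/108
Total weight = 1/108 + 1/18 + 1/108 = 2/27
P(Z=1 | obs) = 1/108 / 2/27 = 1/8
P(Z=2 | obs) = 1/18 / 2/27 = 3/4
P(Z=3 | obs) = 1/108 / 2/27 = 1/8

P(Z=1) = 1/8, P(Z=2) = 3/4, P(Z=3) = 1/8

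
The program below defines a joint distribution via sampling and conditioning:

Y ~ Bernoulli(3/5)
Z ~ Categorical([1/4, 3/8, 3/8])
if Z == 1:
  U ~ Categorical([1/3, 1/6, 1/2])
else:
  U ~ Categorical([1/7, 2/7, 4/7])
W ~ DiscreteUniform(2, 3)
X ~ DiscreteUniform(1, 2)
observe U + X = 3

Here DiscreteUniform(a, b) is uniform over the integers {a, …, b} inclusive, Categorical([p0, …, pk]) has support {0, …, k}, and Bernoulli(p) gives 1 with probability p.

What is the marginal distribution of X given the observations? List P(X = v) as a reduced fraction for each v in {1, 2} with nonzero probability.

P(X=1) = 61/88, P(X=2) = 27/88

Enumerate traces; 24 have nonzero weight after conditioning:
  (Y=0, Z=0, U=1, W=2, X=2) weight 1/140
  (Y=0, Z=0, U=1, W=3, X=2) weight 1/140
  (Y=0, Z=0, U=2, W=2, X=1) weight 1/70
  (Y=0, Z=0, U=2, W=3, X=1) weight 1/70
  (Y=0, Z=1, U=1, W=2, X=2) weight 1/160
  (Y=0, Z=1, U=1, W=3, X=2) weight 1/160
  (Y=0, Z=1, U=2, W=2, X=1) weight 3/160
  (Y=0, Z=1, U=2, W=3, X=1) weight 3/160
  … 16 more
Group by X:
  weight(X=1) = 61/224
  weight(X=2) = 27/224
Total weight = 61/224 + 27/224 = 11/28
P(X=1 | obs) = 61/224 / 11/28 = 61/88
P(X=2 | obs) = 27/224 / 11/28 = 27/88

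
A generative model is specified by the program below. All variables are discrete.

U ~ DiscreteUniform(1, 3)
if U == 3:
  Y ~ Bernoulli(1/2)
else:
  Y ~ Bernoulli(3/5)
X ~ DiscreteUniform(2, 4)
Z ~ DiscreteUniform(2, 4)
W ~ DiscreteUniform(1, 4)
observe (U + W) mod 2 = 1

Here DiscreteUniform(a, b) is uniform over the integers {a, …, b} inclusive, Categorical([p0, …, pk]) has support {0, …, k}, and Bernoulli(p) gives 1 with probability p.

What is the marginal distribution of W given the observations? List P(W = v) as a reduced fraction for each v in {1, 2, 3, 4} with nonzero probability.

P(W=1) = 1/6, P(W=2) = 1/3, P(W=3) = 1/6, P(W=4) = 1/3

Enumerate traces; 108 have nonzero weight after conditioning:
  (U=1, Y=0, X=2, Z=2, W=2) weight 1/270
  (U=1, Y=0, X=2, Z=2, W=4) weight 1/270
  (U=1, Y=0, X=2, Z=3, W=2) weight 1/270
  (U=1, Y=0, X=2, Z=3, W=4) weight 1/270
  (U=1, Y=0, X=2, Z=4, W=2) weight 1/270
  (U=1, Y=0, X=2, Z=4, W=4) weight 1/270
  (U=1, Y=0, X=3, Z=2, W=2) weight 1/270
  (U=1, Y=0, X=3, Z=2, W=4) weight 1/270
  (U=2, Y=0, X=2, Z=2, W=1) weight 1/270
  (U=2, Y=0, X=2, Z=2, W=3) weight 1/270
  … 98 more
Group by W:
  weight(W=1) = 1/12
  weight(W=2) = 1/6
  weight(W=3) = 1/12
  weight(W=4) = 1/6
Total weight = 1/12 + 1/6 + 1/12 + 1/6 = 1/2
P(W=1 | obs) = 1/12 / 1/2 = 1/6
P(W=2 | obs) = 1/6 / 1/2 = 1/3
P(W=3 | obs) = 1/12 / 1/2 = 1/6
P(W=4 | obs) = 1/6 / 1/2 = 1/3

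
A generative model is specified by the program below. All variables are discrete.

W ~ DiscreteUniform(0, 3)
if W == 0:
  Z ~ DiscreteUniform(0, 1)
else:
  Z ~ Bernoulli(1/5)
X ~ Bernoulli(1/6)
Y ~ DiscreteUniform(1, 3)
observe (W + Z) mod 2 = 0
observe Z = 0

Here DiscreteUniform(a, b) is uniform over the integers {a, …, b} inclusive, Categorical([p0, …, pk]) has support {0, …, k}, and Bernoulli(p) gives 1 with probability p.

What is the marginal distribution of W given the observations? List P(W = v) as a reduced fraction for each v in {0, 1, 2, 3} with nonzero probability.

Enumerate traces; 12 have nonzero weight after conditioning:
  (W=0, Z=0, X=0, Y=1) weight 5/144
  (W=0, Z=0, X=0, Y=2) weight 5/144
  (W=0, Z=0, X=0, Y=3) weight 5/144
  (W=0, Z=0, X=1, Y=1) weight 1/144
  (W=0, Z=0, X=1, Y=2) weight 1/144
  (W=0, Z=0, X=1, Y=3) weight 1/144
  (W=2, Z=0, X=0, Y=1) weight 1/18
  (W=2, Z=0, X=0, Y=2) weight 1/18
  … 4 more
Group by W:
  weight(W=0) = 1/8
  weight(W=2) = 1/5
Total weight = 1/8 + 1/5 = 13/40
P(W=0 | obs) = 1/8 / 13/40 = 5/13
P(W=2 | obs) = 1/5 / 13/40 = 8/13

P(W=0) = 5/13, P(W=2) = 8/13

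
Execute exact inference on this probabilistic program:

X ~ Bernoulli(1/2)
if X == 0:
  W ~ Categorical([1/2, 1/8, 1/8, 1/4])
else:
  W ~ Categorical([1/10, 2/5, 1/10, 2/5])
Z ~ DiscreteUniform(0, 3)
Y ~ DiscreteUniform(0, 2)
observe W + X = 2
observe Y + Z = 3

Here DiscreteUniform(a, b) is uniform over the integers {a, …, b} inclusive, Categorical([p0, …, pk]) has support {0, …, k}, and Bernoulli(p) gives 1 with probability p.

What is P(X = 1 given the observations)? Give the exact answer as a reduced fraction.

Enumerate traces; 6 have nonzero weight after conditioning:
  (X=0, W=2, Z=1, Y=2) weight 1/192
  (X=0, W=2, Z=2, Y=1) weight 1/192
  (X=0, W=2, Z=3, Y=0) weight 1/192
  (X=1, W=1, Z=1, Y=2) weight 1/60
  (X=1, W=1, Z=2, Y=1) weight 1/60
  (X=1, W=1, Z=3, Y=0) weight 1/60
Group by X:
  weight(X=0) = 1/64
  weight(X=1) = 1/20
Total weight = 1/64 + 1/20 = 21/320
P(X=0 | obs) = 1/64 / 21/320 = 5/21
P(X=1 | obs) = 1/20 / 21/320 = 16/21

P(X = 1 | obs) = 16/21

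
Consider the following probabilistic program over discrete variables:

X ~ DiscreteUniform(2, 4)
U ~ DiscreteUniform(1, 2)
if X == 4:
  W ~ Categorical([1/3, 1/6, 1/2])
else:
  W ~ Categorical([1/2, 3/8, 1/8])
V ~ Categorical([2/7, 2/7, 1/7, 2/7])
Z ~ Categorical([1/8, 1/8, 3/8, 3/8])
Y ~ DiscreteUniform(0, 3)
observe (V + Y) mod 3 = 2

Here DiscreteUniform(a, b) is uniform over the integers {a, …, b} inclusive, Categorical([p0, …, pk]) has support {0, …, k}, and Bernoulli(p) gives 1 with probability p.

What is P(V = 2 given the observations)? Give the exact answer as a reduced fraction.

Enumerate traces; 360 have nonzero weight after conditioning:
  (X=2, U=1, W=0, V=0, Z=0, Y=2) weight 1/1344
  (X=2, U=1, W=0, V=0, Z=1, Y=2) weight 1/1344
  (X=2, U=1, W=0, V=0, Z=2, Y=2) weight 1/448
  (X=2, U=1, W=0, V=0, Z=3, Y=2) weight 1/448
  (X=2, U=1, W=0, V=1, Z=0, Y=1) weight 1/1344
  (X=2, U=1, W=0, V=1, Z=1, Y=1) weight 1/1344
  (X=2, U=1, W=0, V=1, Z=2, Y=1) weight 1/448
  (X=2, U=1, W=0, V=1, Z=3, Y=1) weight 1/448
  (X=2, U=1, W=0, V=2, Z=0, Y=0) weight 1/2688
  (X=2, U=1, W=0, V=3, Z=0, Y=2) weight 1/1344
  … 350 more
Group by V:
  weight(V=0) = 1/14
  weight(V=1) = 1/14
  weight(V=2) = 1/14
  weight(V=3) = 1/14
Total weight = 1/14 + 1/14 + 1/14 + 1/14 = 2/7
P(V=0 | obs) = 1/14 / 2/7 = 1/4
P(V=1 | obs) = 1/14 / 2/7 = 1/4
P(V=2 | obs) = 1/14 / 2/7 = 1/4
P(V=3 | obs) = 1/14 / 2/7 = 1/4

P(V = 2 | obs) = 1/4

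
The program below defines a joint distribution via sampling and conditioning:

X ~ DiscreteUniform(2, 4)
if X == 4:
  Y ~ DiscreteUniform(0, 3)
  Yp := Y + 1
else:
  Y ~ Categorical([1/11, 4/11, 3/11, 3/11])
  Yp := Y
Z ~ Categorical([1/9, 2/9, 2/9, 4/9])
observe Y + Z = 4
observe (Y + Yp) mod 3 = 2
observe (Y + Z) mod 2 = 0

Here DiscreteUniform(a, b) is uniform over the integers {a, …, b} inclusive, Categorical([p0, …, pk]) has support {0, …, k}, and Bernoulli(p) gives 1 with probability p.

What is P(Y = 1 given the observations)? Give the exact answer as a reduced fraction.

Enumerate traces; 3 have nonzero weight after conditioning:
  (X=2, Y=1, Z=3) weight 16/297
  (X=3, Y=1, Z=3) weight 16/297
  (X=4, Y=2, Z=2) weight 1/54
Group by Y:
  weight(Y=1) = 32/297
  weight(Y=2) = 1/54
Total weight = 32/297 + 1/54 = 25/198
P(Y=1 | obs) = 32/297 / 25/198 = 64/75
P(Y=2 | obs) = 1/54 / 25/198 = 11/75

P(Y = 1 | obs) = 64/75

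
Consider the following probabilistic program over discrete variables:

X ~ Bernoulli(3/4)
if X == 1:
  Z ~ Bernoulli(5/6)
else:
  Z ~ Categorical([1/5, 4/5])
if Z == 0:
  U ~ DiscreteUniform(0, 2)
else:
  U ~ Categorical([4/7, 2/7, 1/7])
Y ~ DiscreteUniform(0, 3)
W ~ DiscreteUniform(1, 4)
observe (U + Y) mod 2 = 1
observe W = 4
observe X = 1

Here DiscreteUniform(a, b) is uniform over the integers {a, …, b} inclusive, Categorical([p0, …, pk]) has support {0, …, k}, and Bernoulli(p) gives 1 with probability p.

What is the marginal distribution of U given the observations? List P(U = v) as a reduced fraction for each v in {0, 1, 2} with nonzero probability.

P(U=0) = 67/126, P(U=1) = 37/126, P(U=2) = 11/63

Enumerate traces; 12 have nonzero weight after conditioning:
  (X=1, Z=0, U=0, Y=1, W=4) weight 1/384
  (X=1, Z=0, U=0, Y=3, W=4) weight 1/384
  (X=1, Z=0, U=1, Y=0, W=4) weight 1/384
  (X=1, Z=0, U=1, Y=2, W=4) weight 1/384
  (X=1, Z=0, U=2, Y=1, W=4) weight 1/384
  (X=1, Z=0, U=2, Y=3, W=4) weight 1/384
  (X=1, Z=1, U=0, Y=1, W=4) weight 5/224
  (X=1, Z=1, U=0, Y=3, W=4) weight 5/224
  … 4 more
Group by U:
  weight(U=0) = 67/1344
  weight(U=1) = 37/1344
  weight(U=2) = 11/672
Total weight = 67/1344 + 37/1344 + 11/672 = 3/32
P(U=0 | obs) = 67/1344 / 3/32 = 67/126
P(U=1 | obs) = 37/1344 / 3/32 = 37/126
P(U=2 | obs) = 11/672 / 3/32 = 11/63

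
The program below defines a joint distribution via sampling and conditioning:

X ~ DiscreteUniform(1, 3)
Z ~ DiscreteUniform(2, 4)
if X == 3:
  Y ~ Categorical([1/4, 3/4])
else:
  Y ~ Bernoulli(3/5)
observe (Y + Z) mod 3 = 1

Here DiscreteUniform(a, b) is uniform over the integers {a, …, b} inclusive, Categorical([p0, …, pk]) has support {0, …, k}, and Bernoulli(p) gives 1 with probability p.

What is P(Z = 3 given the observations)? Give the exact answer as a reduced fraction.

Enumerate traces; 6 have nonzero weight after conditioning:
  (X=1, Z=3, Y=1) weight 1/15
  (X=1, Z=4, Y=0) weight 2/45
  (X=2, Z=3, Y=1) weight 1/15
  (X=2, Z=4, Y=0) weight 2/45
  (X=3, Z=3, Y=1) weight 1/12
  (X=3, Z=4, Y=0) weight 1/36
Group by Z:
  weight(Z=3) = 13/60
  weight(Z=4) = 7/60
Total weight = 13/60 + 7/60 = 1/3
P(Z=3 | obs) = 13/60 / 1/3 = 13/20
P(Z=4 | obs) = 7/60 / 1/3 = 7/20

P(Z = 3 | obs) = 13/20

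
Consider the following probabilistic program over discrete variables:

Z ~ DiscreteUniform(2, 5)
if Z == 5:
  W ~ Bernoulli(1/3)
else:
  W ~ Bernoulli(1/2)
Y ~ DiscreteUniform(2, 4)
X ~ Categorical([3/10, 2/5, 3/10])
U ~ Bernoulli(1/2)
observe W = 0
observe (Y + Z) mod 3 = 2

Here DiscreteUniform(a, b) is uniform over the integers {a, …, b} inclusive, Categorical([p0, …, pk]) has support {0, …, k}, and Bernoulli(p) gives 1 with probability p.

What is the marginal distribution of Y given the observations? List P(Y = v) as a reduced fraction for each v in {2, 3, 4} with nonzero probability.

P(Y=2) = 3/13, P(Y=3) = 7/13, P(Y=4) = 3/13

Enumerate traces; 24 have nonzero weight after conditioning:
  (Z=2, W=0, Y=3, X=0, U=0) weight 1/160
  (Z=2, W=0, Y=3, X=0, U=1) weight 1/160
  (Z=2, W=0, Y=3, X=1, U=0) weight 1/120
  (Z=2, W=0, Y=3, X=1, U=1) weight 1/120
  (Z=2, W=0, Y=3, X=2, U=0) weight 1/160
  (Z=2, W=0, Y=3, X=2, U=1) weight 1/160
  (Z=3, W=0, Y=2, X=0, U=0) weight 1/160
  (Z=3, W=0, Y=2, X=0, U=1) weight 1/160
  (Z=4, W=0, Y=4, X=0, U=0) weight 1/160
  … 15 more
Group by Y:
  weight(Y=2) = 1/24
  weight(Y=3) = 7/72
  weight(Y=4) = 1/24
Total weight = 1/24 + 7/72 + 1/24 = 13/72
P(Y=2 | obs) = 1/24 / 13/72 = 3/13
P(Y=3 | obs) = 7/72 / 13/72 = 7/13
P(Y=4 | obs) = 1/24 / 13/72 = 3/13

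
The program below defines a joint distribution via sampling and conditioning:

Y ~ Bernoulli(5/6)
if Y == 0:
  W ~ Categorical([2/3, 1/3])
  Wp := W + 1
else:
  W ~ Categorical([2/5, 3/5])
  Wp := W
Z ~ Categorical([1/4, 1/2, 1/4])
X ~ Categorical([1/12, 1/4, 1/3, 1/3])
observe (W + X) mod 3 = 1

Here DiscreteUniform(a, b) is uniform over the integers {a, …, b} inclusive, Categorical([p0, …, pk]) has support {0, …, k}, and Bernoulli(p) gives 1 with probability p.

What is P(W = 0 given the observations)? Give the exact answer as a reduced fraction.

Enumerate traces; 18 have nonzero weight after conditioning:
  (Y=0, W=0, Z=0, X=1) weight 1/144
  (Y=0, W=0, Z=1, X=1) weight 1/72
  (Y=0, W=0, Z=2, X=1) weight 1/144
  (Y=0, W=1, Z=0, X=0) weight 1/864
  (Y=0, W=1, Z=0, X=3) weight 1/216
  (Y=0, W=1, Z=1, X=0) weight 1/432
  (Y=0, W=1, Z=1, X=3) weight 1/108
  (Y=0, W=1, Z=2, X=0) weight 1/864
  … 10 more
Group by W:
  weight(W=0) = 1/9
  weight(W=1) = 25/108
Total weight = 1/9 + 25/108 = 37/108
P(W=0 | obs) = 1/9 / 37/108 = 12/37
P(W=1 | obs) = 25/108 / 37/108 = 25/37

P(W = 0 | obs) = 12/37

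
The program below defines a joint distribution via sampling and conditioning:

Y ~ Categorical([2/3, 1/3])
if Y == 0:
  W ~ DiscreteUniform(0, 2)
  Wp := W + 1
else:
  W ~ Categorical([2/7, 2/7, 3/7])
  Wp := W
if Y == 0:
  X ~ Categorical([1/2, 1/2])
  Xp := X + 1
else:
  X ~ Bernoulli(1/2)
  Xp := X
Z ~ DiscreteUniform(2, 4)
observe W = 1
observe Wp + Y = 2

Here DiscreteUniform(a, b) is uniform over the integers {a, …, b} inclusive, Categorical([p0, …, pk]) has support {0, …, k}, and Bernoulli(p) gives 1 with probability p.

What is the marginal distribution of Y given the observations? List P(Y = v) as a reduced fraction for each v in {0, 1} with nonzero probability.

P(Y=0) = 7/10, P(Y=1) = 3/10

Enumerate traces; 12 have nonzero weight after conditioning:
  (Y=0, W=1, X=0, Z=2) weight 1/27
  (Y=0, W=1, X=0, Z=3) weight 1/27
  (Y=0, W=1, X=0, Z=4) weight 1/27
  (Y=0, W=1, X=1, Z=2) weight 1/27
  (Y=0, W=1, X=1, Z=3) weight 1/27
  (Y=0, W=1, X=1, Z=4) weight 1/27
  (Y=1, W=1, X=0, Z=2) weight 1/63
  (Y=1, W=1, X=0, Z=3) weight 1/63
  … 4 more
Group by Y:
  weight(Y=0) = 2/9
  weight(Y=1) = 2/21
Total weight = 2/9 + 2/21 = 20/63
P(Y=0 | obs) = 2/9 / 20/63 = 7/10
P(Y=1 | obs) = 2/21 / 20/63 = 3/10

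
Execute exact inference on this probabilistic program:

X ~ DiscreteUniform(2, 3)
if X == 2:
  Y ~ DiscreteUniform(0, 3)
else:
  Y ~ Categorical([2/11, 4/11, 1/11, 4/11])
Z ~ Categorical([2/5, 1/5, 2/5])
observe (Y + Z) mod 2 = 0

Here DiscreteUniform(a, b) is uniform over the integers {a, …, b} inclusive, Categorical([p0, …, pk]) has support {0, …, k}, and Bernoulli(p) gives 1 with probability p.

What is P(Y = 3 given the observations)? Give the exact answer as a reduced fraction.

Enumerate traces; 12 have nonzero weight after conditioning:
  (X=2, Y=0, Z=0) weight 1/20
  (X=2, Y=0, Z=2) weight 1/20
  (X=2, Y=1, Z=1) weight 1/40
  (X=2, Y=2, Z=0) weight 1/20
  (X=2, Y=2, Z=2) weight 1/20
  (X=2, Y=3, Z=1) weight 1/40
  (X=3, Y=0, Z=0) weight 2/55
  (X=3, Y=0, Z=2) weight 2/55
  … 4 more
Group by Y:
  weight(Y=0) = 19/110
  weight(Y=1) = 27/440
  weight(Y=2) = 3/22
  weight(Y=3) = 27/440
Total weight = 19/110 + 27/440 + 3/22 + 27/440 = 19/44
P(Y=0 | obs) = 19/110 / 19/44 = 2/5
P(Y=1 | obs) = 27/440 / 19/44 = 27/190
P(Y=2 | obs) = 3/22 / 19/44 = 6/19
P(Y=3 | obs) = 27/440 / 19/44 = 27/190

P(Y = 3 | obs) = 27/190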